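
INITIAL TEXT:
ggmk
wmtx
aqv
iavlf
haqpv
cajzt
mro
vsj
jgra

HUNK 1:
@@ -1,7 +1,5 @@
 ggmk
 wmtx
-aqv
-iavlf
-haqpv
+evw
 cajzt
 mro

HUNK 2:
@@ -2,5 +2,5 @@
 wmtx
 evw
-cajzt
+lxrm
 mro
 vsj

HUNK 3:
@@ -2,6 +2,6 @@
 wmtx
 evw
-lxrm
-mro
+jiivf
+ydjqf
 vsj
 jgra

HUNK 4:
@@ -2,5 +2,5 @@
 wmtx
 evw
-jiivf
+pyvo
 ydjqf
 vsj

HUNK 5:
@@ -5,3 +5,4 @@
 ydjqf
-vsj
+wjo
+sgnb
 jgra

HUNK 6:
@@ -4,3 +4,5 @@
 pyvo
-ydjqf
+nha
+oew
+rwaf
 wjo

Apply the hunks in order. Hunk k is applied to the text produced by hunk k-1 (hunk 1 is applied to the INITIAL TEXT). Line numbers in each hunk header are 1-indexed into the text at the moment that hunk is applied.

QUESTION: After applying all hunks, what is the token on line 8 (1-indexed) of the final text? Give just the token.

Answer: wjo

Derivation:
Hunk 1: at line 1 remove [aqv,iavlf,haqpv] add [evw] -> 7 lines: ggmk wmtx evw cajzt mro vsj jgra
Hunk 2: at line 2 remove [cajzt] add [lxrm] -> 7 lines: ggmk wmtx evw lxrm mro vsj jgra
Hunk 3: at line 2 remove [lxrm,mro] add [jiivf,ydjqf] -> 7 lines: ggmk wmtx evw jiivf ydjqf vsj jgra
Hunk 4: at line 2 remove [jiivf] add [pyvo] -> 7 lines: ggmk wmtx evw pyvo ydjqf vsj jgra
Hunk 5: at line 5 remove [vsj] add [wjo,sgnb] -> 8 lines: ggmk wmtx evw pyvo ydjqf wjo sgnb jgra
Hunk 6: at line 4 remove [ydjqf] add [nha,oew,rwaf] -> 10 lines: ggmk wmtx evw pyvo nha oew rwaf wjo sgnb jgra
Final line 8: wjo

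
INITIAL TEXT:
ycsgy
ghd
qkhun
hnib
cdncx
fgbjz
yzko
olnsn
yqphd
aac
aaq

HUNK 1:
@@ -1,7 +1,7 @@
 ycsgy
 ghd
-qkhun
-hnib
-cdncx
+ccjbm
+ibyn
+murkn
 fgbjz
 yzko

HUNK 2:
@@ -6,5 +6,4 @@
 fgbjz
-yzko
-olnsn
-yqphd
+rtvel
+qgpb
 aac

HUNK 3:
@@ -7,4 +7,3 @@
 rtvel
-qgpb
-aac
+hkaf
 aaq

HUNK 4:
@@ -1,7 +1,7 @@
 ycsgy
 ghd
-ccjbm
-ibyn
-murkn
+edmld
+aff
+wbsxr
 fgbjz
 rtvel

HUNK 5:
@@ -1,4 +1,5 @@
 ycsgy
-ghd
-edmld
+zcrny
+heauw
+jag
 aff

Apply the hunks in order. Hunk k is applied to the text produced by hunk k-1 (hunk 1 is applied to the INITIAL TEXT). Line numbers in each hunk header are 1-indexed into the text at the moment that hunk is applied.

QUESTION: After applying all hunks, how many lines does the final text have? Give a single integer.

Hunk 1: at line 1 remove [qkhun,hnib,cdncx] add [ccjbm,ibyn,murkn] -> 11 lines: ycsgy ghd ccjbm ibyn murkn fgbjz yzko olnsn yqphd aac aaq
Hunk 2: at line 6 remove [yzko,olnsn,yqphd] add [rtvel,qgpb] -> 10 lines: ycsgy ghd ccjbm ibyn murkn fgbjz rtvel qgpb aac aaq
Hunk 3: at line 7 remove [qgpb,aac] add [hkaf] -> 9 lines: ycsgy ghd ccjbm ibyn murkn fgbjz rtvel hkaf aaq
Hunk 4: at line 1 remove [ccjbm,ibyn,murkn] add [edmld,aff,wbsxr] -> 9 lines: ycsgy ghd edmld aff wbsxr fgbjz rtvel hkaf aaq
Hunk 5: at line 1 remove [ghd,edmld] add [zcrny,heauw,jag] -> 10 lines: ycsgy zcrny heauw jag aff wbsxr fgbjz rtvel hkaf aaq
Final line count: 10

Answer: 10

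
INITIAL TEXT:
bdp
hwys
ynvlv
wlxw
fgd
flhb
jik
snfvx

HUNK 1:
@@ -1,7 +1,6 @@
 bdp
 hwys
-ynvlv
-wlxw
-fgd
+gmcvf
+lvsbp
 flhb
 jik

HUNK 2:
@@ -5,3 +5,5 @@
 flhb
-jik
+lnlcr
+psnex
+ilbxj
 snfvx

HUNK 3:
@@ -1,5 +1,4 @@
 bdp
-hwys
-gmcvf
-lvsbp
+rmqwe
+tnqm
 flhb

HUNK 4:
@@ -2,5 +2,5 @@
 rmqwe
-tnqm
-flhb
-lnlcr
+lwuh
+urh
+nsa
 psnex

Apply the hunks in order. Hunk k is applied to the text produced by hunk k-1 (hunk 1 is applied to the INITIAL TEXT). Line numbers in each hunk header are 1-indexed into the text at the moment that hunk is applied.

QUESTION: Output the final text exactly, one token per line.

Hunk 1: at line 1 remove [ynvlv,wlxw,fgd] add [gmcvf,lvsbp] -> 7 lines: bdp hwys gmcvf lvsbp flhb jik snfvx
Hunk 2: at line 5 remove [jik] add [lnlcr,psnex,ilbxj] -> 9 lines: bdp hwys gmcvf lvsbp flhb lnlcr psnex ilbxj snfvx
Hunk 3: at line 1 remove [hwys,gmcvf,lvsbp] add [rmqwe,tnqm] -> 8 lines: bdp rmqwe tnqm flhb lnlcr psnex ilbxj snfvx
Hunk 4: at line 2 remove [tnqm,flhb,lnlcr] add [lwuh,urh,nsa] -> 8 lines: bdp rmqwe lwuh urh nsa psnex ilbxj snfvx

Answer: bdp
rmqwe
lwuh
urh
nsa
psnex
ilbxj
snfvx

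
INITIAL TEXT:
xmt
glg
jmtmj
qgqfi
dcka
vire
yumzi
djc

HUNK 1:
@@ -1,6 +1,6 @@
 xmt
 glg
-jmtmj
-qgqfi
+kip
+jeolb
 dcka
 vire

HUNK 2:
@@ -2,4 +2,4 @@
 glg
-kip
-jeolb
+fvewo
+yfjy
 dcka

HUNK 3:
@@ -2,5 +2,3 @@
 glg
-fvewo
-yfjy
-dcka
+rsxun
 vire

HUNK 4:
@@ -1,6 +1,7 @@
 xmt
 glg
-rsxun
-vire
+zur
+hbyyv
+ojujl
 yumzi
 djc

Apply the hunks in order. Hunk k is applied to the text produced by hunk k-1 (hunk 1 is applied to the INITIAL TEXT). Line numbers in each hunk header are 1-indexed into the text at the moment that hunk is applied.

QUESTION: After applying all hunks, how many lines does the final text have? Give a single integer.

Answer: 7

Derivation:
Hunk 1: at line 1 remove [jmtmj,qgqfi] add [kip,jeolb] -> 8 lines: xmt glg kip jeolb dcka vire yumzi djc
Hunk 2: at line 2 remove [kip,jeolb] add [fvewo,yfjy] -> 8 lines: xmt glg fvewo yfjy dcka vire yumzi djc
Hunk 3: at line 2 remove [fvewo,yfjy,dcka] add [rsxun] -> 6 lines: xmt glg rsxun vire yumzi djc
Hunk 4: at line 1 remove [rsxun,vire] add [zur,hbyyv,ojujl] -> 7 lines: xmt glg zur hbyyv ojujl yumzi djc
Final line count: 7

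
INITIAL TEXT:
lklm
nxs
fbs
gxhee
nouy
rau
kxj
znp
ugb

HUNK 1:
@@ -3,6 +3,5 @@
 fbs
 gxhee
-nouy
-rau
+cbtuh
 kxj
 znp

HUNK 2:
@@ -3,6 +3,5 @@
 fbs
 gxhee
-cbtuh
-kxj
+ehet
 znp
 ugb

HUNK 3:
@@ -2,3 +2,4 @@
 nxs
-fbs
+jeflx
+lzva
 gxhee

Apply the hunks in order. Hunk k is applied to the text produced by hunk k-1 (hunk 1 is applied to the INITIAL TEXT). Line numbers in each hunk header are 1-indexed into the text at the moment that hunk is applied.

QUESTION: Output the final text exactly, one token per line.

Hunk 1: at line 3 remove [nouy,rau] add [cbtuh] -> 8 lines: lklm nxs fbs gxhee cbtuh kxj znp ugb
Hunk 2: at line 3 remove [cbtuh,kxj] add [ehet] -> 7 lines: lklm nxs fbs gxhee ehet znp ugb
Hunk 3: at line 2 remove [fbs] add [jeflx,lzva] -> 8 lines: lklm nxs jeflx lzva gxhee ehet znp ugb

Answer: lklm
nxs
jeflx
lzva
gxhee
ehet
znp
ugb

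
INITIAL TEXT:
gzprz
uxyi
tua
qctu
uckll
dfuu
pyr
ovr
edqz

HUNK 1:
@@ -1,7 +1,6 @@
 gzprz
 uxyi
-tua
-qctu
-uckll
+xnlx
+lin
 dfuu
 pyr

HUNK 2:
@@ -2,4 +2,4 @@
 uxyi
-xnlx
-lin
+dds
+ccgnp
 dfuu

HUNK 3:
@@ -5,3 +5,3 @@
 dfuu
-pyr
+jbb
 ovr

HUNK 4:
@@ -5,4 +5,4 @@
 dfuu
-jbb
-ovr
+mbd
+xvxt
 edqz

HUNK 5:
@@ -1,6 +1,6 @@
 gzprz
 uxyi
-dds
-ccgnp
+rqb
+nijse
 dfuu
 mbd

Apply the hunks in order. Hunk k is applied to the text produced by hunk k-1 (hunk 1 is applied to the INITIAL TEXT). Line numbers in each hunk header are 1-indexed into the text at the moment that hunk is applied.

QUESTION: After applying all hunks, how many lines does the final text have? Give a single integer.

Answer: 8

Derivation:
Hunk 1: at line 1 remove [tua,qctu,uckll] add [xnlx,lin] -> 8 lines: gzprz uxyi xnlx lin dfuu pyr ovr edqz
Hunk 2: at line 2 remove [xnlx,lin] add [dds,ccgnp] -> 8 lines: gzprz uxyi dds ccgnp dfuu pyr ovr edqz
Hunk 3: at line 5 remove [pyr] add [jbb] -> 8 lines: gzprz uxyi dds ccgnp dfuu jbb ovr edqz
Hunk 4: at line 5 remove [jbb,ovr] add [mbd,xvxt] -> 8 lines: gzprz uxyi dds ccgnp dfuu mbd xvxt edqz
Hunk 5: at line 1 remove [dds,ccgnp] add [rqb,nijse] -> 8 lines: gzprz uxyi rqb nijse dfuu mbd xvxt edqz
Final line count: 8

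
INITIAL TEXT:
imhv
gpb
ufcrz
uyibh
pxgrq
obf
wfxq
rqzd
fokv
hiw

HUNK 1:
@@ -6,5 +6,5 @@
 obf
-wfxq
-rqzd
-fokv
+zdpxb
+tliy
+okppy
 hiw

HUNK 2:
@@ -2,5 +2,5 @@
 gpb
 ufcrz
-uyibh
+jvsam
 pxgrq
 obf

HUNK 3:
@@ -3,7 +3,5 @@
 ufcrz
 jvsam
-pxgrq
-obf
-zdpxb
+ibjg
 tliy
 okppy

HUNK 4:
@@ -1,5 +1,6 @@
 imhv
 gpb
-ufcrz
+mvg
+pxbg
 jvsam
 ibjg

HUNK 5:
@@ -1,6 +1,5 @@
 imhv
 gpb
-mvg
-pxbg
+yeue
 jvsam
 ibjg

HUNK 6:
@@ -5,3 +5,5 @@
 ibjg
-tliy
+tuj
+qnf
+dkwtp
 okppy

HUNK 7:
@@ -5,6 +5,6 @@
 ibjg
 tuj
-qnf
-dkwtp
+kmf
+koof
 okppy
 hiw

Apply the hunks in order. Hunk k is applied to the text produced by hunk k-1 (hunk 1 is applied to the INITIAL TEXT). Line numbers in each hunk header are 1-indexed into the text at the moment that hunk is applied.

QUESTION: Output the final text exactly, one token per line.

Hunk 1: at line 6 remove [wfxq,rqzd,fokv] add [zdpxb,tliy,okppy] -> 10 lines: imhv gpb ufcrz uyibh pxgrq obf zdpxb tliy okppy hiw
Hunk 2: at line 2 remove [uyibh] add [jvsam] -> 10 lines: imhv gpb ufcrz jvsam pxgrq obf zdpxb tliy okppy hiw
Hunk 3: at line 3 remove [pxgrq,obf,zdpxb] add [ibjg] -> 8 lines: imhv gpb ufcrz jvsam ibjg tliy okppy hiw
Hunk 4: at line 1 remove [ufcrz] add [mvg,pxbg] -> 9 lines: imhv gpb mvg pxbg jvsam ibjg tliy okppy hiw
Hunk 5: at line 1 remove [mvg,pxbg] add [yeue] -> 8 lines: imhv gpb yeue jvsam ibjg tliy okppy hiw
Hunk 6: at line 5 remove [tliy] add [tuj,qnf,dkwtp] -> 10 lines: imhv gpb yeue jvsam ibjg tuj qnf dkwtp okppy hiw
Hunk 7: at line 5 remove [qnf,dkwtp] add [kmf,koof] -> 10 lines: imhv gpb yeue jvsam ibjg tuj kmf koof okppy hiw

Answer: imhv
gpb
yeue
jvsam
ibjg
tuj
kmf
koof
okppy
hiw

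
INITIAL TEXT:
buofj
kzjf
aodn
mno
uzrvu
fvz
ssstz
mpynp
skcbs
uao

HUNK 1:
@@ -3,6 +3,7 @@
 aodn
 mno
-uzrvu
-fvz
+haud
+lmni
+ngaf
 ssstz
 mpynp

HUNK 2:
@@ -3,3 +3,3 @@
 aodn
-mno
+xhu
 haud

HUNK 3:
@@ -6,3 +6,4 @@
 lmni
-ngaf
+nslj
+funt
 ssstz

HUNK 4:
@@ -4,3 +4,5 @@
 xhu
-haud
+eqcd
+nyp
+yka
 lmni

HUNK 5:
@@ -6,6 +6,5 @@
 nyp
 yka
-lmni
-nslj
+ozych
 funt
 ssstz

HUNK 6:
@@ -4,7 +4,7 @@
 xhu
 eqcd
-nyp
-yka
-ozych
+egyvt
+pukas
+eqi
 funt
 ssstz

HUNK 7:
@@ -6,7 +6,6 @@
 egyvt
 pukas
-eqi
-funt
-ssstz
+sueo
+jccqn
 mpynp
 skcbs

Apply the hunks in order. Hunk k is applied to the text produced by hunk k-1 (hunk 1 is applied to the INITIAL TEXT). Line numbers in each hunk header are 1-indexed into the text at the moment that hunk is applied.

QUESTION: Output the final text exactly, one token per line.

Hunk 1: at line 3 remove [uzrvu,fvz] add [haud,lmni,ngaf] -> 11 lines: buofj kzjf aodn mno haud lmni ngaf ssstz mpynp skcbs uao
Hunk 2: at line 3 remove [mno] add [xhu] -> 11 lines: buofj kzjf aodn xhu haud lmni ngaf ssstz mpynp skcbs uao
Hunk 3: at line 6 remove [ngaf] add [nslj,funt] -> 12 lines: buofj kzjf aodn xhu haud lmni nslj funt ssstz mpynp skcbs uao
Hunk 4: at line 4 remove [haud] add [eqcd,nyp,yka] -> 14 lines: buofj kzjf aodn xhu eqcd nyp yka lmni nslj funt ssstz mpynp skcbs uao
Hunk 5: at line 6 remove [lmni,nslj] add [ozych] -> 13 lines: buofj kzjf aodn xhu eqcd nyp yka ozych funt ssstz mpynp skcbs uao
Hunk 6: at line 4 remove [nyp,yka,ozych] add [egyvt,pukas,eqi] -> 13 lines: buofj kzjf aodn xhu eqcd egyvt pukas eqi funt ssstz mpynp skcbs uao
Hunk 7: at line 6 remove [eqi,funt,ssstz] add [sueo,jccqn] -> 12 lines: buofj kzjf aodn xhu eqcd egyvt pukas sueo jccqn mpynp skcbs uao

Answer: buofj
kzjf
aodn
xhu
eqcd
egyvt
pukas
sueo
jccqn
mpynp
skcbs
uao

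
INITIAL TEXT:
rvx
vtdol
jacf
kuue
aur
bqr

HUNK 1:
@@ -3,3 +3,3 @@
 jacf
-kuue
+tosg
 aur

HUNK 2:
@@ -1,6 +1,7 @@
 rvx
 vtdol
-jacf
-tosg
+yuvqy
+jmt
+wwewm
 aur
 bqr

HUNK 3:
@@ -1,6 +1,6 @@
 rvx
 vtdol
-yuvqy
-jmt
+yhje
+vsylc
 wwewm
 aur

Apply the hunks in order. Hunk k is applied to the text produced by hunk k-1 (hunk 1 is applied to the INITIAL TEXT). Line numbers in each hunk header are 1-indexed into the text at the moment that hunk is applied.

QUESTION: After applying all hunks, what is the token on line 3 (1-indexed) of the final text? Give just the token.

Answer: yhje

Derivation:
Hunk 1: at line 3 remove [kuue] add [tosg] -> 6 lines: rvx vtdol jacf tosg aur bqr
Hunk 2: at line 1 remove [jacf,tosg] add [yuvqy,jmt,wwewm] -> 7 lines: rvx vtdol yuvqy jmt wwewm aur bqr
Hunk 3: at line 1 remove [yuvqy,jmt] add [yhje,vsylc] -> 7 lines: rvx vtdol yhje vsylc wwewm aur bqr
Final line 3: yhje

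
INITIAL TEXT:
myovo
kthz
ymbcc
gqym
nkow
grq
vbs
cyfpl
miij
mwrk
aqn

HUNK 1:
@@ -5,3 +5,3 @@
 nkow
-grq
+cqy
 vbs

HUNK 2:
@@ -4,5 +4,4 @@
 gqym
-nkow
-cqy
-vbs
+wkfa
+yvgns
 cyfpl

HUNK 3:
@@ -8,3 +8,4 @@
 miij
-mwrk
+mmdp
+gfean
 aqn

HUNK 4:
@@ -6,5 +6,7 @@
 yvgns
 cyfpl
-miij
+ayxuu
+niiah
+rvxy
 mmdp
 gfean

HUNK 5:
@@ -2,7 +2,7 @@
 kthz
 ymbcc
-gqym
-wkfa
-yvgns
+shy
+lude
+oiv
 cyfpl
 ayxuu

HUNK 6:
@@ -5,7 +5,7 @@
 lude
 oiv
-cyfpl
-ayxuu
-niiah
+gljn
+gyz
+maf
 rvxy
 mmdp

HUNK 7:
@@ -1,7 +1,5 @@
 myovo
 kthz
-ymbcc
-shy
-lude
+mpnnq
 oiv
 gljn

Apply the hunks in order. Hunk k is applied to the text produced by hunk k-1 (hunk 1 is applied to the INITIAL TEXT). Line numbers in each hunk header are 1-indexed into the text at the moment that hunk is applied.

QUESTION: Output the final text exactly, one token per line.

Answer: myovo
kthz
mpnnq
oiv
gljn
gyz
maf
rvxy
mmdp
gfean
aqn

Derivation:
Hunk 1: at line 5 remove [grq] add [cqy] -> 11 lines: myovo kthz ymbcc gqym nkow cqy vbs cyfpl miij mwrk aqn
Hunk 2: at line 4 remove [nkow,cqy,vbs] add [wkfa,yvgns] -> 10 lines: myovo kthz ymbcc gqym wkfa yvgns cyfpl miij mwrk aqn
Hunk 3: at line 8 remove [mwrk] add [mmdp,gfean] -> 11 lines: myovo kthz ymbcc gqym wkfa yvgns cyfpl miij mmdp gfean aqn
Hunk 4: at line 6 remove [miij] add [ayxuu,niiah,rvxy] -> 13 lines: myovo kthz ymbcc gqym wkfa yvgns cyfpl ayxuu niiah rvxy mmdp gfean aqn
Hunk 5: at line 2 remove [gqym,wkfa,yvgns] add [shy,lude,oiv] -> 13 lines: myovo kthz ymbcc shy lude oiv cyfpl ayxuu niiah rvxy mmdp gfean aqn
Hunk 6: at line 5 remove [cyfpl,ayxuu,niiah] add [gljn,gyz,maf] -> 13 lines: myovo kthz ymbcc shy lude oiv gljn gyz maf rvxy mmdp gfean aqn
Hunk 7: at line 1 remove [ymbcc,shy,lude] add [mpnnq] -> 11 lines: myovo kthz mpnnq oiv gljn gyz maf rvxy mmdp gfean aqn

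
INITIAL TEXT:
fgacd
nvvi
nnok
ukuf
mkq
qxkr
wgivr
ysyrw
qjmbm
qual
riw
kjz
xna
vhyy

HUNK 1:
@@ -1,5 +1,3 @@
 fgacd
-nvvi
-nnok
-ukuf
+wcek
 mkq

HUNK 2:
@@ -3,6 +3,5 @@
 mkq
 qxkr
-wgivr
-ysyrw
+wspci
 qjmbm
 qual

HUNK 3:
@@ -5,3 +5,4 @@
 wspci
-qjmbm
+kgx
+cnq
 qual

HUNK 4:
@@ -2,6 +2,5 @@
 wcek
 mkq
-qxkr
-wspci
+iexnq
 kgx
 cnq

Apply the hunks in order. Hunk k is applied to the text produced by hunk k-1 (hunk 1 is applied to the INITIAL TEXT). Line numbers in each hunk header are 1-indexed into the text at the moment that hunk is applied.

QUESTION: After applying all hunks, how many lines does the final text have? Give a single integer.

Hunk 1: at line 1 remove [nvvi,nnok,ukuf] add [wcek] -> 12 lines: fgacd wcek mkq qxkr wgivr ysyrw qjmbm qual riw kjz xna vhyy
Hunk 2: at line 3 remove [wgivr,ysyrw] add [wspci] -> 11 lines: fgacd wcek mkq qxkr wspci qjmbm qual riw kjz xna vhyy
Hunk 3: at line 5 remove [qjmbm] add [kgx,cnq] -> 12 lines: fgacd wcek mkq qxkr wspci kgx cnq qual riw kjz xna vhyy
Hunk 4: at line 2 remove [qxkr,wspci] add [iexnq] -> 11 lines: fgacd wcek mkq iexnq kgx cnq qual riw kjz xna vhyy
Final line count: 11

Answer: 11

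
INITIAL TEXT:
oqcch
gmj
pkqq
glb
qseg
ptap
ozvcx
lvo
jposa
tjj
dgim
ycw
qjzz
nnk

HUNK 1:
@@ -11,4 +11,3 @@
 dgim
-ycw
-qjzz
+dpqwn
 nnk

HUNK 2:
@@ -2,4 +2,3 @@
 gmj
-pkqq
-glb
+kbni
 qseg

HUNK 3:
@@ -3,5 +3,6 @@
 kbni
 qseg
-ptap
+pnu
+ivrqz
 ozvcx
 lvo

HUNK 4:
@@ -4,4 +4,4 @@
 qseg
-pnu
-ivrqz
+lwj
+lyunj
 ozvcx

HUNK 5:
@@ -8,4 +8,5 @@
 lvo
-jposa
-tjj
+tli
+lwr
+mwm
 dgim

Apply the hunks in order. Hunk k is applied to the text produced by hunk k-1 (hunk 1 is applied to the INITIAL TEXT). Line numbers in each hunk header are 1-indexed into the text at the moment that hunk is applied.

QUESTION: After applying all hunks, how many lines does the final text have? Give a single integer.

Hunk 1: at line 11 remove [ycw,qjzz] add [dpqwn] -> 13 lines: oqcch gmj pkqq glb qseg ptap ozvcx lvo jposa tjj dgim dpqwn nnk
Hunk 2: at line 2 remove [pkqq,glb] add [kbni] -> 12 lines: oqcch gmj kbni qseg ptap ozvcx lvo jposa tjj dgim dpqwn nnk
Hunk 3: at line 3 remove [ptap] add [pnu,ivrqz] -> 13 lines: oqcch gmj kbni qseg pnu ivrqz ozvcx lvo jposa tjj dgim dpqwn nnk
Hunk 4: at line 4 remove [pnu,ivrqz] add [lwj,lyunj] -> 13 lines: oqcch gmj kbni qseg lwj lyunj ozvcx lvo jposa tjj dgim dpqwn nnk
Hunk 5: at line 8 remove [jposa,tjj] add [tli,lwr,mwm] -> 14 lines: oqcch gmj kbni qseg lwj lyunj ozvcx lvo tli lwr mwm dgim dpqwn nnk
Final line count: 14

Answer: 14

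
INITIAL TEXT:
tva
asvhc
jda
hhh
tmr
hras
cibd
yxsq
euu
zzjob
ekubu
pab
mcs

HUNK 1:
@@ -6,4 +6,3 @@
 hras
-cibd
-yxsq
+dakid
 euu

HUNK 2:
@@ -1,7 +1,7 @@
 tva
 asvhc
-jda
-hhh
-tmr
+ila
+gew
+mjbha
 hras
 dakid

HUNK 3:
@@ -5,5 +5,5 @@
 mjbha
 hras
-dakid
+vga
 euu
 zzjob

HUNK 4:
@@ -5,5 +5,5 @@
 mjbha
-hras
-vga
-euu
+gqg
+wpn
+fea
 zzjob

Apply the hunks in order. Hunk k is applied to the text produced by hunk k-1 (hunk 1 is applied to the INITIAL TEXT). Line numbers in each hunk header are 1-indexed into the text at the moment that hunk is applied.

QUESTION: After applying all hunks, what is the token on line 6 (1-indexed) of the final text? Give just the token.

Answer: gqg

Derivation:
Hunk 1: at line 6 remove [cibd,yxsq] add [dakid] -> 12 lines: tva asvhc jda hhh tmr hras dakid euu zzjob ekubu pab mcs
Hunk 2: at line 1 remove [jda,hhh,tmr] add [ila,gew,mjbha] -> 12 lines: tva asvhc ila gew mjbha hras dakid euu zzjob ekubu pab mcs
Hunk 3: at line 5 remove [dakid] add [vga] -> 12 lines: tva asvhc ila gew mjbha hras vga euu zzjob ekubu pab mcs
Hunk 4: at line 5 remove [hras,vga,euu] add [gqg,wpn,fea] -> 12 lines: tva asvhc ila gew mjbha gqg wpn fea zzjob ekubu pab mcs
Final line 6: gqg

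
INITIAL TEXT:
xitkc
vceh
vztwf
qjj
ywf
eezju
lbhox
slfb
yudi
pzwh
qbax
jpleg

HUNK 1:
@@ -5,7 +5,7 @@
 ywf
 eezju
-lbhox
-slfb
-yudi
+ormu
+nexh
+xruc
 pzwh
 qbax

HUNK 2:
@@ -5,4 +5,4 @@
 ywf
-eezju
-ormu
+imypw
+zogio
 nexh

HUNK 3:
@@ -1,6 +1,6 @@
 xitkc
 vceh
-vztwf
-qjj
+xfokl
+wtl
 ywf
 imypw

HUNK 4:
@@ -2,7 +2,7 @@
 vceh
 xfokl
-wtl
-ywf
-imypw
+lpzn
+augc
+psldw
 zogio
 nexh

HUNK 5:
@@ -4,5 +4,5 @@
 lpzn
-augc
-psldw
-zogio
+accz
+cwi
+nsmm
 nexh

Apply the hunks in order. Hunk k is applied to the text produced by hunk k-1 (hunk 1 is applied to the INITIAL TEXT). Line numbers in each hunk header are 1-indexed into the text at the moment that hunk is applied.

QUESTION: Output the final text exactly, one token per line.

Hunk 1: at line 5 remove [lbhox,slfb,yudi] add [ormu,nexh,xruc] -> 12 lines: xitkc vceh vztwf qjj ywf eezju ormu nexh xruc pzwh qbax jpleg
Hunk 2: at line 5 remove [eezju,ormu] add [imypw,zogio] -> 12 lines: xitkc vceh vztwf qjj ywf imypw zogio nexh xruc pzwh qbax jpleg
Hunk 3: at line 1 remove [vztwf,qjj] add [xfokl,wtl] -> 12 lines: xitkc vceh xfokl wtl ywf imypw zogio nexh xruc pzwh qbax jpleg
Hunk 4: at line 2 remove [wtl,ywf,imypw] add [lpzn,augc,psldw] -> 12 lines: xitkc vceh xfokl lpzn augc psldw zogio nexh xruc pzwh qbax jpleg
Hunk 5: at line 4 remove [augc,psldw,zogio] add [accz,cwi,nsmm] -> 12 lines: xitkc vceh xfokl lpzn accz cwi nsmm nexh xruc pzwh qbax jpleg

Answer: xitkc
vceh
xfokl
lpzn
accz
cwi
nsmm
nexh
xruc
pzwh
qbax
jpleg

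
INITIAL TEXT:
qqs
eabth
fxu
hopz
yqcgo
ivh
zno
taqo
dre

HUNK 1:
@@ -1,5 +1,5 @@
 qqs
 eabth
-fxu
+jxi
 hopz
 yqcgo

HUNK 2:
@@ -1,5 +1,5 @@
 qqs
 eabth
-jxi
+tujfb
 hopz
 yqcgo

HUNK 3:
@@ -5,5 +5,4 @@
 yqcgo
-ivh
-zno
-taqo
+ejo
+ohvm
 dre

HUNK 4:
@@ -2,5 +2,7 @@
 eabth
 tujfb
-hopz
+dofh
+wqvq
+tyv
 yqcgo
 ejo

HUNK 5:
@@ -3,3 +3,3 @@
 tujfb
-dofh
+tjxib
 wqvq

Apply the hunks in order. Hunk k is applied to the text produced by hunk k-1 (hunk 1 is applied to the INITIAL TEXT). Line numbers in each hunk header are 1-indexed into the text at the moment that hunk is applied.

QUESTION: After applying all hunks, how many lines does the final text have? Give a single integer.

Answer: 10

Derivation:
Hunk 1: at line 1 remove [fxu] add [jxi] -> 9 lines: qqs eabth jxi hopz yqcgo ivh zno taqo dre
Hunk 2: at line 1 remove [jxi] add [tujfb] -> 9 lines: qqs eabth tujfb hopz yqcgo ivh zno taqo dre
Hunk 3: at line 5 remove [ivh,zno,taqo] add [ejo,ohvm] -> 8 lines: qqs eabth tujfb hopz yqcgo ejo ohvm dre
Hunk 4: at line 2 remove [hopz] add [dofh,wqvq,tyv] -> 10 lines: qqs eabth tujfb dofh wqvq tyv yqcgo ejo ohvm dre
Hunk 5: at line 3 remove [dofh] add [tjxib] -> 10 lines: qqs eabth tujfb tjxib wqvq tyv yqcgo ejo ohvm dre
Final line count: 10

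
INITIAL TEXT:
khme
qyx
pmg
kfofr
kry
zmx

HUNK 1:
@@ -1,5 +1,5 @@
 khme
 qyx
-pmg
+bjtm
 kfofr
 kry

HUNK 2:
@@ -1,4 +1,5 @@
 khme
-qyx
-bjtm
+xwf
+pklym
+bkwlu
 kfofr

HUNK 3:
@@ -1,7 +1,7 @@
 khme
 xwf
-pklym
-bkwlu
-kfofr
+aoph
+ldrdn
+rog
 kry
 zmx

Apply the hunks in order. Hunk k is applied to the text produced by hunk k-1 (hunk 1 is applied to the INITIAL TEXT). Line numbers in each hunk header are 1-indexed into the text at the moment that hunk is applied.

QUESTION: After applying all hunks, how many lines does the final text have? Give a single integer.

Answer: 7

Derivation:
Hunk 1: at line 1 remove [pmg] add [bjtm] -> 6 lines: khme qyx bjtm kfofr kry zmx
Hunk 2: at line 1 remove [qyx,bjtm] add [xwf,pklym,bkwlu] -> 7 lines: khme xwf pklym bkwlu kfofr kry zmx
Hunk 3: at line 1 remove [pklym,bkwlu,kfofr] add [aoph,ldrdn,rog] -> 7 lines: khme xwf aoph ldrdn rog kry zmx
Final line count: 7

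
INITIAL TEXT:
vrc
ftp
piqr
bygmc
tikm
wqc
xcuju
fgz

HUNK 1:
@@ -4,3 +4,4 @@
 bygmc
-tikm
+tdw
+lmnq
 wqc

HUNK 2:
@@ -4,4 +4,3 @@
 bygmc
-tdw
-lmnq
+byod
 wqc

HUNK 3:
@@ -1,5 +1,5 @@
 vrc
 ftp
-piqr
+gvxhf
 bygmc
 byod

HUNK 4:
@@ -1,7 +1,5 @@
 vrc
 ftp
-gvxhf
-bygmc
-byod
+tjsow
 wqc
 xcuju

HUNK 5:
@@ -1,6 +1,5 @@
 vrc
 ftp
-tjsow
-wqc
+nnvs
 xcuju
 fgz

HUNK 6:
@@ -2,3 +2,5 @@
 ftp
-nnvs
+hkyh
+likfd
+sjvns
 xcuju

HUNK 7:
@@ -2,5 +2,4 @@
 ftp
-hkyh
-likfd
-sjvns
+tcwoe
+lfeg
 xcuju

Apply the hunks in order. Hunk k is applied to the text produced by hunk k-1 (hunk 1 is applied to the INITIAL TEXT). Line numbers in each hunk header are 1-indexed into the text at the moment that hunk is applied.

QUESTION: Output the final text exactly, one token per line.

Hunk 1: at line 4 remove [tikm] add [tdw,lmnq] -> 9 lines: vrc ftp piqr bygmc tdw lmnq wqc xcuju fgz
Hunk 2: at line 4 remove [tdw,lmnq] add [byod] -> 8 lines: vrc ftp piqr bygmc byod wqc xcuju fgz
Hunk 3: at line 1 remove [piqr] add [gvxhf] -> 8 lines: vrc ftp gvxhf bygmc byod wqc xcuju fgz
Hunk 4: at line 1 remove [gvxhf,bygmc,byod] add [tjsow] -> 6 lines: vrc ftp tjsow wqc xcuju fgz
Hunk 5: at line 1 remove [tjsow,wqc] add [nnvs] -> 5 lines: vrc ftp nnvs xcuju fgz
Hunk 6: at line 2 remove [nnvs] add [hkyh,likfd,sjvns] -> 7 lines: vrc ftp hkyh likfd sjvns xcuju fgz
Hunk 7: at line 2 remove [hkyh,likfd,sjvns] add [tcwoe,lfeg] -> 6 lines: vrc ftp tcwoe lfeg xcuju fgz

Answer: vrc
ftp
tcwoe
lfeg
xcuju
fgz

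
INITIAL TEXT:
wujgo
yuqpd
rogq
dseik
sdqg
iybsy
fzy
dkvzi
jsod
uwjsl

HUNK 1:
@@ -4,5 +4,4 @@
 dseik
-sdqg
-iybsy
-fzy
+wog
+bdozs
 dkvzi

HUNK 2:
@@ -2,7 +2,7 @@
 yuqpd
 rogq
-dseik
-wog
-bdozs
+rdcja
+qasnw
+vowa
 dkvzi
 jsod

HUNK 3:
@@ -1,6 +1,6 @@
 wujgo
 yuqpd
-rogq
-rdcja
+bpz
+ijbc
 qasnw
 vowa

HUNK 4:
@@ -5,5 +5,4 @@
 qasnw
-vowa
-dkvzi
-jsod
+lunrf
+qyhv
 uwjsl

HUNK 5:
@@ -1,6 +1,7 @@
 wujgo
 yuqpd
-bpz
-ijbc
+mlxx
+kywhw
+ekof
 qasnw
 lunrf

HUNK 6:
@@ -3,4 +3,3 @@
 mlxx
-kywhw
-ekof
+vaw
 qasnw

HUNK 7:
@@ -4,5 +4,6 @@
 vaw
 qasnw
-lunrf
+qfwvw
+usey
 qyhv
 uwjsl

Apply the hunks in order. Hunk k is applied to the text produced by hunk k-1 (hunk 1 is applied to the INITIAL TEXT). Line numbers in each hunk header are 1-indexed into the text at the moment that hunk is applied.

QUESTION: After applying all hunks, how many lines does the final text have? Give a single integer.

Answer: 9

Derivation:
Hunk 1: at line 4 remove [sdqg,iybsy,fzy] add [wog,bdozs] -> 9 lines: wujgo yuqpd rogq dseik wog bdozs dkvzi jsod uwjsl
Hunk 2: at line 2 remove [dseik,wog,bdozs] add [rdcja,qasnw,vowa] -> 9 lines: wujgo yuqpd rogq rdcja qasnw vowa dkvzi jsod uwjsl
Hunk 3: at line 1 remove [rogq,rdcja] add [bpz,ijbc] -> 9 lines: wujgo yuqpd bpz ijbc qasnw vowa dkvzi jsod uwjsl
Hunk 4: at line 5 remove [vowa,dkvzi,jsod] add [lunrf,qyhv] -> 8 lines: wujgo yuqpd bpz ijbc qasnw lunrf qyhv uwjsl
Hunk 5: at line 1 remove [bpz,ijbc] add [mlxx,kywhw,ekof] -> 9 lines: wujgo yuqpd mlxx kywhw ekof qasnw lunrf qyhv uwjsl
Hunk 6: at line 3 remove [kywhw,ekof] add [vaw] -> 8 lines: wujgo yuqpd mlxx vaw qasnw lunrf qyhv uwjsl
Hunk 7: at line 4 remove [lunrf] add [qfwvw,usey] -> 9 lines: wujgo yuqpd mlxx vaw qasnw qfwvw usey qyhv uwjsl
Final line count: 9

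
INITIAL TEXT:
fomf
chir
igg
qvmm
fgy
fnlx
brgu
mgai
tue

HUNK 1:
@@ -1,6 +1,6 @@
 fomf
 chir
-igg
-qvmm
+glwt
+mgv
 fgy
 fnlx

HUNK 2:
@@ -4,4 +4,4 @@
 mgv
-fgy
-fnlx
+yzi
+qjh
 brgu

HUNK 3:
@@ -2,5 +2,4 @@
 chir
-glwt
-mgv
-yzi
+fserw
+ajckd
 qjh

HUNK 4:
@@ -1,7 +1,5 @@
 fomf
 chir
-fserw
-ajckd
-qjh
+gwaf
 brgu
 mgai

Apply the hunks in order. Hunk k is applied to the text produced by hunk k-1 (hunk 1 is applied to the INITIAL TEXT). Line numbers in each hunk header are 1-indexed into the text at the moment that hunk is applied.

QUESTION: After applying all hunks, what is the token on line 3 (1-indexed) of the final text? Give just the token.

Answer: gwaf

Derivation:
Hunk 1: at line 1 remove [igg,qvmm] add [glwt,mgv] -> 9 lines: fomf chir glwt mgv fgy fnlx brgu mgai tue
Hunk 2: at line 4 remove [fgy,fnlx] add [yzi,qjh] -> 9 lines: fomf chir glwt mgv yzi qjh brgu mgai tue
Hunk 3: at line 2 remove [glwt,mgv,yzi] add [fserw,ajckd] -> 8 lines: fomf chir fserw ajckd qjh brgu mgai tue
Hunk 4: at line 1 remove [fserw,ajckd,qjh] add [gwaf] -> 6 lines: fomf chir gwaf brgu mgai tue
Final line 3: gwaf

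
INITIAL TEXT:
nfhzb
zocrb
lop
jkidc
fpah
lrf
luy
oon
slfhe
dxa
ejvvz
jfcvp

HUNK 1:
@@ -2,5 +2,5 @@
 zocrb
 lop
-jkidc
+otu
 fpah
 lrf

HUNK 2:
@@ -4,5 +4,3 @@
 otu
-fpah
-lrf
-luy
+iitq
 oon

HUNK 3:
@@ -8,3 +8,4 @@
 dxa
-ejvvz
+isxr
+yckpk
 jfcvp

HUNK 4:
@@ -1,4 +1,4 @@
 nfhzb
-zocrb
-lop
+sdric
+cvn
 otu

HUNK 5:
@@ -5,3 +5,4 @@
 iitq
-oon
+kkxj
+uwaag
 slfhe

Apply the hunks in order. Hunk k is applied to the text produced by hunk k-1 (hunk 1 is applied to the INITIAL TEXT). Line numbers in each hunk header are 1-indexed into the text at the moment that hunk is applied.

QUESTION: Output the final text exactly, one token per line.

Hunk 1: at line 2 remove [jkidc] add [otu] -> 12 lines: nfhzb zocrb lop otu fpah lrf luy oon slfhe dxa ejvvz jfcvp
Hunk 2: at line 4 remove [fpah,lrf,luy] add [iitq] -> 10 lines: nfhzb zocrb lop otu iitq oon slfhe dxa ejvvz jfcvp
Hunk 3: at line 8 remove [ejvvz] add [isxr,yckpk] -> 11 lines: nfhzb zocrb lop otu iitq oon slfhe dxa isxr yckpk jfcvp
Hunk 4: at line 1 remove [zocrb,lop] add [sdric,cvn] -> 11 lines: nfhzb sdric cvn otu iitq oon slfhe dxa isxr yckpk jfcvp
Hunk 5: at line 5 remove [oon] add [kkxj,uwaag] -> 12 lines: nfhzb sdric cvn otu iitq kkxj uwaag slfhe dxa isxr yckpk jfcvp

Answer: nfhzb
sdric
cvn
otu
iitq
kkxj
uwaag
slfhe
dxa
isxr
yckpk
jfcvp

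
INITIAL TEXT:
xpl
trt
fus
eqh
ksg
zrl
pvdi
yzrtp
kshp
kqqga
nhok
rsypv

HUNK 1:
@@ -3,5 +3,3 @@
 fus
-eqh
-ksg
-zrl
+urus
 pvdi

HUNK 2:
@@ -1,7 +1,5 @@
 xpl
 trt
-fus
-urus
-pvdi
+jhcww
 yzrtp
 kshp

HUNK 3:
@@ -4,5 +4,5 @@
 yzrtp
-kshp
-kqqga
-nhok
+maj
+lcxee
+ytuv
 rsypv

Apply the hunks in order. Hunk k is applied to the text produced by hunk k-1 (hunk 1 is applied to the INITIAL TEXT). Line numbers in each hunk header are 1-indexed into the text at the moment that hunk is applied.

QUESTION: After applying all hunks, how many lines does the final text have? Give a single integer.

Answer: 8

Derivation:
Hunk 1: at line 3 remove [eqh,ksg,zrl] add [urus] -> 10 lines: xpl trt fus urus pvdi yzrtp kshp kqqga nhok rsypv
Hunk 2: at line 1 remove [fus,urus,pvdi] add [jhcww] -> 8 lines: xpl trt jhcww yzrtp kshp kqqga nhok rsypv
Hunk 3: at line 4 remove [kshp,kqqga,nhok] add [maj,lcxee,ytuv] -> 8 lines: xpl trt jhcww yzrtp maj lcxee ytuv rsypv
Final line count: 8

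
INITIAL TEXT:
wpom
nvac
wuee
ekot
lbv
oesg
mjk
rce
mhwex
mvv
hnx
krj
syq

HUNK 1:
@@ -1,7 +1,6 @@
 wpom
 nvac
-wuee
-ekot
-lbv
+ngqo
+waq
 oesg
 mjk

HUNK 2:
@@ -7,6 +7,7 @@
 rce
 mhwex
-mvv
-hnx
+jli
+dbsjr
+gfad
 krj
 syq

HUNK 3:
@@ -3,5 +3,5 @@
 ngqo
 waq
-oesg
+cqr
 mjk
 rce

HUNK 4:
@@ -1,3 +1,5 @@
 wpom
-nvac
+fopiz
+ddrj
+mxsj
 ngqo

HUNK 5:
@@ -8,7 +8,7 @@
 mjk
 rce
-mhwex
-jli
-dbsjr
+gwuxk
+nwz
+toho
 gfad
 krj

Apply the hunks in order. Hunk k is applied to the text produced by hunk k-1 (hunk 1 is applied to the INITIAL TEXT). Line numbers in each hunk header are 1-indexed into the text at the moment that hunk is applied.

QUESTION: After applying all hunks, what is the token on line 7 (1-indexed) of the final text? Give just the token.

Answer: cqr

Derivation:
Hunk 1: at line 1 remove [wuee,ekot,lbv] add [ngqo,waq] -> 12 lines: wpom nvac ngqo waq oesg mjk rce mhwex mvv hnx krj syq
Hunk 2: at line 7 remove [mvv,hnx] add [jli,dbsjr,gfad] -> 13 lines: wpom nvac ngqo waq oesg mjk rce mhwex jli dbsjr gfad krj syq
Hunk 3: at line 3 remove [oesg] add [cqr] -> 13 lines: wpom nvac ngqo waq cqr mjk rce mhwex jli dbsjr gfad krj syq
Hunk 4: at line 1 remove [nvac] add [fopiz,ddrj,mxsj] -> 15 lines: wpom fopiz ddrj mxsj ngqo waq cqr mjk rce mhwex jli dbsjr gfad krj syq
Hunk 5: at line 8 remove [mhwex,jli,dbsjr] add [gwuxk,nwz,toho] -> 15 lines: wpom fopiz ddrj mxsj ngqo waq cqr mjk rce gwuxk nwz toho gfad krj syq
Final line 7: cqr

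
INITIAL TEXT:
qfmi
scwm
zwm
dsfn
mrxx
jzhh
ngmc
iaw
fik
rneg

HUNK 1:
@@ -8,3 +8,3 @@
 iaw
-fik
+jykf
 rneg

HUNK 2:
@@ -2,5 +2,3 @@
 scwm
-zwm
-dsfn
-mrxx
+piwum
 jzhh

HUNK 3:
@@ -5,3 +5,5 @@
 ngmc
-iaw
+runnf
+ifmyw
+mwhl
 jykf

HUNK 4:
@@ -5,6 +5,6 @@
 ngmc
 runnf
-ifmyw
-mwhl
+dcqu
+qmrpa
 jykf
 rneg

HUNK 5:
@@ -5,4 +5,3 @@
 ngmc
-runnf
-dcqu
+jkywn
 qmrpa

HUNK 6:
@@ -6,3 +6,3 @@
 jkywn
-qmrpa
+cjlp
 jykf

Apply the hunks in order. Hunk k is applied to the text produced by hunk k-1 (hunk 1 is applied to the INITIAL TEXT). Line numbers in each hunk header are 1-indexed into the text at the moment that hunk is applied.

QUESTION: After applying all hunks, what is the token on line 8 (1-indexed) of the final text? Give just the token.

Hunk 1: at line 8 remove [fik] add [jykf] -> 10 lines: qfmi scwm zwm dsfn mrxx jzhh ngmc iaw jykf rneg
Hunk 2: at line 2 remove [zwm,dsfn,mrxx] add [piwum] -> 8 lines: qfmi scwm piwum jzhh ngmc iaw jykf rneg
Hunk 3: at line 5 remove [iaw] add [runnf,ifmyw,mwhl] -> 10 lines: qfmi scwm piwum jzhh ngmc runnf ifmyw mwhl jykf rneg
Hunk 4: at line 5 remove [ifmyw,mwhl] add [dcqu,qmrpa] -> 10 lines: qfmi scwm piwum jzhh ngmc runnf dcqu qmrpa jykf rneg
Hunk 5: at line 5 remove [runnf,dcqu] add [jkywn] -> 9 lines: qfmi scwm piwum jzhh ngmc jkywn qmrpa jykf rneg
Hunk 6: at line 6 remove [qmrpa] add [cjlp] -> 9 lines: qfmi scwm piwum jzhh ngmc jkywn cjlp jykf rneg
Final line 8: jykf

Answer: jykf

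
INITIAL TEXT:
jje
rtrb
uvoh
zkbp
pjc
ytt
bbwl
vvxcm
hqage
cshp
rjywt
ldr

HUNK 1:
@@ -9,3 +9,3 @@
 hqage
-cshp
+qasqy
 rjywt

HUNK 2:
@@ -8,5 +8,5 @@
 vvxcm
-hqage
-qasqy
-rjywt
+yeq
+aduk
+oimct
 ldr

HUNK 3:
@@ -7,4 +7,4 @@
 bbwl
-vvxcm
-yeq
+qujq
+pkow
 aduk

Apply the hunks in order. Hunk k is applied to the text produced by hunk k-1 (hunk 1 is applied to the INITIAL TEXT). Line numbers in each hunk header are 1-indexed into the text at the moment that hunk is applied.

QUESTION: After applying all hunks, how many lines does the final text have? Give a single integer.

Answer: 12

Derivation:
Hunk 1: at line 9 remove [cshp] add [qasqy] -> 12 lines: jje rtrb uvoh zkbp pjc ytt bbwl vvxcm hqage qasqy rjywt ldr
Hunk 2: at line 8 remove [hqage,qasqy,rjywt] add [yeq,aduk,oimct] -> 12 lines: jje rtrb uvoh zkbp pjc ytt bbwl vvxcm yeq aduk oimct ldr
Hunk 3: at line 7 remove [vvxcm,yeq] add [qujq,pkow] -> 12 lines: jje rtrb uvoh zkbp pjc ytt bbwl qujq pkow aduk oimct ldr
Final line count: 12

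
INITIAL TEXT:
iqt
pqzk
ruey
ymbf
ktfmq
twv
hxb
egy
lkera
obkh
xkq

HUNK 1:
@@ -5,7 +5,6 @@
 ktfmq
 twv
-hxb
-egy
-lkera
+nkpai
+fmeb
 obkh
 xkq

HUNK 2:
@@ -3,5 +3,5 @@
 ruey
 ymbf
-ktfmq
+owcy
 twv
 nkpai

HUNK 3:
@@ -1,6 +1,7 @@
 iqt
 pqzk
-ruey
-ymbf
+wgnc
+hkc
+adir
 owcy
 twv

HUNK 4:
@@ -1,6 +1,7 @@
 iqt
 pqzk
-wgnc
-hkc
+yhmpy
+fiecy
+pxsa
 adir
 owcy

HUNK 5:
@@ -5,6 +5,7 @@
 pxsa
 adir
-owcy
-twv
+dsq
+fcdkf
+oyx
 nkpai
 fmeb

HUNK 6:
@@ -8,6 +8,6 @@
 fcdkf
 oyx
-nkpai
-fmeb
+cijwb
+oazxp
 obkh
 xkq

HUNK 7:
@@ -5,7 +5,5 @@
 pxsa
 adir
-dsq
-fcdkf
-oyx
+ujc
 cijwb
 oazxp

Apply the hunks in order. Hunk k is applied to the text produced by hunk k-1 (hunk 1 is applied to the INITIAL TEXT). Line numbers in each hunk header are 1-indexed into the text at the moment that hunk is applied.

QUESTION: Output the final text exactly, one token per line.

Hunk 1: at line 5 remove [hxb,egy,lkera] add [nkpai,fmeb] -> 10 lines: iqt pqzk ruey ymbf ktfmq twv nkpai fmeb obkh xkq
Hunk 2: at line 3 remove [ktfmq] add [owcy] -> 10 lines: iqt pqzk ruey ymbf owcy twv nkpai fmeb obkh xkq
Hunk 3: at line 1 remove [ruey,ymbf] add [wgnc,hkc,adir] -> 11 lines: iqt pqzk wgnc hkc adir owcy twv nkpai fmeb obkh xkq
Hunk 4: at line 1 remove [wgnc,hkc] add [yhmpy,fiecy,pxsa] -> 12 lines: iqt pqzk yhmpy fiecy pxsa adir owcy twv nkpai fmeb obkh xkq
Hunk 5: at line 5 remove [owcy,twv] add [dsq,fcdkf,oyx] -> 13 lines: iqt pqzk yhmpy fiecy pxsa adir dsq fcdkf oyx nkpai fmeb obkh xkq
Hunk 6: at line 8 remove [nkpai,fmeb] add [cijwb,oazxp] -> 13 lines: iqt pqzk yhmpy fiecy pxsa adir dsq fcdkf oyx cijwb oazxp obkh xkq
Hunk 7: at line 5 remove [dsq,fcdkf,oyx] add [ujc] -> 11 lines: iqt pqzk yhmpy fiecy pxsa adir ujc cijwb oazxp obkh xkq

Answer: iqt
pqzk
yhmpy
fiecy
pxsa
adir
ujc
cijwb
oazxp
obkh
xkq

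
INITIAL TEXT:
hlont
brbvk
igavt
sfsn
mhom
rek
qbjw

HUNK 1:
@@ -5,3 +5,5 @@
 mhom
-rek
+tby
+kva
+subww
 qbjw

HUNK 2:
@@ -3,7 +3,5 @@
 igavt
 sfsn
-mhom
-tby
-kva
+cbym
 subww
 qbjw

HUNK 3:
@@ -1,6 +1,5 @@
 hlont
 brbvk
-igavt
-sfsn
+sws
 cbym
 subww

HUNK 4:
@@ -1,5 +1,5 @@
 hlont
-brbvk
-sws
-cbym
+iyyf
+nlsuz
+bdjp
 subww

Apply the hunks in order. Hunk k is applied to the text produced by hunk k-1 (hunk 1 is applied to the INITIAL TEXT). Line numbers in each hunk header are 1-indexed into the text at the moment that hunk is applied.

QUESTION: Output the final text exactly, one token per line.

Answer: hlont
iyyf
nlsuz
bdjp
subww
qbjw

Derivation:
Hunk 1: at line 5 remove [rek] add [tby,kva,subww] -> 9 lines: hlont brbvk igavt sfsn mhom tby kva subww qbjw
Hunk 2: at line 3 remove [mhom,tby,kva] add [cbym] -> 7 lines: hlont brbvk igavt sfsn cbym subww qbjw
Hunk 3: at line 1 remove [igavt,sfsn] add [sws] -> 6 lines: hlont brbvk sws cbym subww qbjw
Hunk 4: at line 1 remove [brbvk,sws,cbym] add [iyyf,nlsuz,bdjp] -> 6 lines: hlont iyyf nlsuz bdjp subww qbjw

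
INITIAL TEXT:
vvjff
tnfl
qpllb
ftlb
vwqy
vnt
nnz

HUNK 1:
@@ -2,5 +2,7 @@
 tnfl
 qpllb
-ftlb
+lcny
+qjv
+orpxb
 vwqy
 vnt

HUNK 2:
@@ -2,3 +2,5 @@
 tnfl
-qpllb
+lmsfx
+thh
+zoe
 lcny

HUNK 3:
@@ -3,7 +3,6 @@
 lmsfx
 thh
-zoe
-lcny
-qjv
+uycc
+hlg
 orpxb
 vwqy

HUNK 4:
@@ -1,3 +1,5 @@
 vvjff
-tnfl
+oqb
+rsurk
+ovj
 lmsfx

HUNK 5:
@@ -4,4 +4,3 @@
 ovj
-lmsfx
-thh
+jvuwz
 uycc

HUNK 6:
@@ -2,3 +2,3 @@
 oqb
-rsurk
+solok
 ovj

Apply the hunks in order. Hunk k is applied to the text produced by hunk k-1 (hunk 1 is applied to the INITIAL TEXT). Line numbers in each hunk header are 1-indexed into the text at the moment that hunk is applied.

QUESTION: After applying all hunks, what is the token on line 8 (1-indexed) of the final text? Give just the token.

Hunk 1: at line 2 remove [ftlb] add [lcny,qjv,orpxb] -> 9 lines: vvjff tnfl qpllb lcny qjv orpxb vwqy vnt nnz
Hunk 2: at line 2 remove [qpllb] add [lmsfx,thh,zoe] -> 11 lines: vvjff tnfl lmsfx thh zoe lcny qjv orpxb vwqy vnt nnz
Hunk 3: at line 3 remove [zoe,lcny,qjv] add [uycc,hlg] -> 10 lines: vvjff tnfl lmsfx thh uycc hlg orpxb vwqy vnt nnz
Hunk 4: at line 1 remove [tnfl] add [oqb,rsurk,ovj] -> 12 lines: vvjff oqb rsurk ovj lmsfx thh uycc hlg orpxb vwqy vnt nnz
Hunk 5: at line 4 remove [lmsfx,thh] add [jvuwz] -> 11 lines: vvjff oqb rsurk ovj jvuwz uycc hlg orpxb vwqy vnt nnz
Hunk 6: at line 2 remove [rsurk] add [solok] -> 11 lines: vvjff oqb solok ovj jvuwz uycc hlg orpxb vwqy vnt nnz
Final line 8: orpxb

Answer: orpxb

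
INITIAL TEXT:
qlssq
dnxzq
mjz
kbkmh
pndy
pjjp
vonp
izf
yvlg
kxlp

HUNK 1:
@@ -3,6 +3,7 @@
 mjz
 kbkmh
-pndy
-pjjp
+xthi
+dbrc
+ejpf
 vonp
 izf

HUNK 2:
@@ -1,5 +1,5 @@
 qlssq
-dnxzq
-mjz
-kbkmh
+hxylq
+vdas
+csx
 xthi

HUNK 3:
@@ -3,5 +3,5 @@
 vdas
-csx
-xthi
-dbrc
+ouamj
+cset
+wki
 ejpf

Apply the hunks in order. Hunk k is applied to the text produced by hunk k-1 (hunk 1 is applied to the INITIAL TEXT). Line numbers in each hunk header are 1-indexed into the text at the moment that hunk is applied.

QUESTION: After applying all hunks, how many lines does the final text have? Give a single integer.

Hunk 1: at line 3 remove [pndy,pjjp] add [xthi,dbrc,ejpf] -> 11 lines: qlssq dnxzq mjz kbkmh xthi dbrc ejpf vonp izf yvlg kxlp
Hunk 2: at line 1 remove [dnxzq,mjz,kbkmh] add [hxylq,vdas,csx] -> 11 lines: qlssq hxylq vdas csx xthi dbrc ejpf vonp izf yvlg kxlp
Hunk 3: at line 3 remove [csx,xthi,dbrc] add [ouamj,cset,wki] -> 11 lines: qlssq hxylq vdas ouamj cset wki ejpf vonp izf yvlg kxlp
Final line count: 11

Answer: 11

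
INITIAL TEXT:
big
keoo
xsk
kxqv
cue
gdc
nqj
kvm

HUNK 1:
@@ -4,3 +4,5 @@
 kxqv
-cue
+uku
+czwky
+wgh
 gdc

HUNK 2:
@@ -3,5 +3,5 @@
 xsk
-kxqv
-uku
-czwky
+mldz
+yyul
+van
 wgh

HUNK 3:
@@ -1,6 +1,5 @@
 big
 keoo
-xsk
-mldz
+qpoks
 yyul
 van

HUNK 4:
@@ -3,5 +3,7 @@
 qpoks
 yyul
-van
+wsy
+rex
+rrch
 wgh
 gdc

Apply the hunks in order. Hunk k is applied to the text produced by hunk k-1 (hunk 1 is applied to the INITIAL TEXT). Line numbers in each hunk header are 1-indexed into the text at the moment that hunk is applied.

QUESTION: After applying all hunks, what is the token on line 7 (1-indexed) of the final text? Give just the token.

Answer: rrch

Derivation:
Hunk 1: at line 4 remove [cue] add [uku,czwky,wgh] -> 10 lines: big keoo xsk kxqv uku czwky wgh gdc nqj kvm
Hunk 2: at line 3 remove [kxqv,uku,czwky] add [mldz,yyul,van] -> 10 lines: big keoo xsk mldz yyul van wgh gdc nqj kvm
Hunk 3: at line 1 remove [xsk,mldz] add [qpoks] -> 9 lines: big keoo qpoks yyul van wgh gdc nqj kvm
Hunk 4: at line 3 remove [van] add [wsy,rex,rrch] -> 11 lines: big keoo qpoks yyul wsy rex rrch wgh gdc nqj kvm
Final line 7: rrch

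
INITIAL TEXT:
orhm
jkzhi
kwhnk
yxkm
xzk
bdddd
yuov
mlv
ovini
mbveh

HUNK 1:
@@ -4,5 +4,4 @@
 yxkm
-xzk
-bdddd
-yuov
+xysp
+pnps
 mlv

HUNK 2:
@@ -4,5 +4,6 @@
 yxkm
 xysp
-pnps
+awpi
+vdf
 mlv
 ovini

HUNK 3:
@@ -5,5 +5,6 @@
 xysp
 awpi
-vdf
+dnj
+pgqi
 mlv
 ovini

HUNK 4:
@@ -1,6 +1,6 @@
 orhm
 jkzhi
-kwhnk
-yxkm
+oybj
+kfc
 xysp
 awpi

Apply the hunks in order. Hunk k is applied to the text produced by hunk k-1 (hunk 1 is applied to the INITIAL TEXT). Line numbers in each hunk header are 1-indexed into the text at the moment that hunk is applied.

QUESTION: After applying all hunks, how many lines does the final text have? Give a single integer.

Answer: 11

Derivation:
Hunk 1: at line 4 remove [xzk,bdddd,yuov] add [xysp,pnps] -> 9 lines: orhm jkzhi kwhnk yxkm xysp pnps mlv ovini mbveh
Hunk 2: at line 4 remove [pnps] add [awpi,vdf] -> 10 lines: orhm jkzhi kwhnk yxkm xysp awpi vdf mlv ovini mbveh
Hunk 3: at line 5 remove [vdf] add [dnj,pgqi] -> 11 lines: orhm jkzhi kwhnk yxkm xysp awpi dnj pgqi mlv ovini mbveh
Hunk 4: at line 1 remove [kwhnk,yxkm] add [oybj,kfc] -> 11 lines: orhm jkzhi oybj kfc xysp awpi dnj pgqi mlv ovini mbveh
Final line count: 11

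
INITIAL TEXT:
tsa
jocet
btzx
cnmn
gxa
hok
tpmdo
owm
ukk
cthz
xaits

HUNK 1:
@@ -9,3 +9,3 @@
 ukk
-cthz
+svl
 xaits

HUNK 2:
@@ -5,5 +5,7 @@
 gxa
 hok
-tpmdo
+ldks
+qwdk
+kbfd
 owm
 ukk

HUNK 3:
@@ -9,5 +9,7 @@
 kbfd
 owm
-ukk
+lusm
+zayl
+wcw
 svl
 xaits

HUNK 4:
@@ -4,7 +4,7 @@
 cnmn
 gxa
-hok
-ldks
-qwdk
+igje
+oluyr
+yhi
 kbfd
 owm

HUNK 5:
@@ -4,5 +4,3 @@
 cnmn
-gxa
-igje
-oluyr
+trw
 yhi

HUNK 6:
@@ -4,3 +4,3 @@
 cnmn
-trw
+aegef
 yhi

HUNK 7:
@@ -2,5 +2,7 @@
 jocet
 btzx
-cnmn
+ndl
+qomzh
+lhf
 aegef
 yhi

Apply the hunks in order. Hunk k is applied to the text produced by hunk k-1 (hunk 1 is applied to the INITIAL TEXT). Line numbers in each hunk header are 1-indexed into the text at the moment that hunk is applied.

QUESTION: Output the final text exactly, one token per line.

Hunk 1: at line 9 remove [cthz] add [svl] -> 11 lines: tsa jocet btzx cnmn gxa hok tpmdo owm ukk svl xaits
Hunk 2: at line 5 remove [tpmdo] add [ldks,qwdk,kbfd] -> 13 lines: tsa jocet btzx cnmn gxa hok ldks qwdk kbfd owm ukk svl xaits
Hunk 3: at line 9 remove [ukk] add [lusm,zayl,wcw] -> 15 lines: tsa jocet btzx cnmn gxa hok ldks qwdk kbfd owm lusm zayl wcw svl xaits
Hunk 4: at line 4 remove [hok,ldks,qwdk] add [igje,oluyr,yhi] -> 15 lines: tsa jocet btzx cnmn gxa igje oluyr yhi kbfd owm lusm zayl wcw svl xaits
Hunk 5: at line 4 remove [gxa,igje,oluyr] add [trw] -> 13 lines: tsa jocet btzx cnmn trw yhi kbfd owm lusm zayl wcw svl xaits
Hunk 6: at line 4 remove [trw] add [aegef] -> 13 lines: tsa jocet btzx cnmn aegef yhi kbfd owm lusm zayl wcw svl xaits
Hunk 7: at line 2 remove [cnmn] add [ndl,qomzh,lhf] -> 15 lines: tsa jocet btzx ndl qomzh lhf aegef yhi kbfd owm lusm zayl wcw svl xaits

Answer: tsa
jocet
btzx
ndl
qomzh
lhf
aegef
yhi
kbfd
owm
lusm
zayl
wcw
svl
xaits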